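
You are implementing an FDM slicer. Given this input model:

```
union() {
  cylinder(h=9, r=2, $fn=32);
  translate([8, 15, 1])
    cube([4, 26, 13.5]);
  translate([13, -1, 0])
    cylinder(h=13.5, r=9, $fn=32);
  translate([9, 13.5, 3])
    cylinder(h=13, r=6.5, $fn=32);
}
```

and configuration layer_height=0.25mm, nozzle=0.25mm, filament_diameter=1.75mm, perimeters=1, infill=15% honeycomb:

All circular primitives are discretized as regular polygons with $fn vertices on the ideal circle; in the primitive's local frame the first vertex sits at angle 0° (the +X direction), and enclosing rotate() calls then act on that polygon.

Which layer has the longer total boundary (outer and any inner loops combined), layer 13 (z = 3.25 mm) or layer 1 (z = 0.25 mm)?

Layer 13 (z = 3.25): the r=2 cylinder gives a regular 32-gon of circumradius 2 (constant along its height) (perimeter = 2·32·2.000·sin(180°/32) = 12.55 mm); the cube at (8, 15) is present — its section is the full 4×26 rectangle (perimeter 60.00 mm); the r=9 cylinder at (13, -1) gives a regular 32-gon of circumradius 9 (constant along its height) (perimeter = 2·32·9.000·sin(180°/32) = 56.46 mm); the cylinder at (9, 13.5): section is a regular 32-gon, circumradius r=6.5 (perimeter = 2·32·6.500·sin(180°/32) = 40.78 mm); Merging all regions: the regions partially overlap (shared area 20.12 mm²), so the edge portions inside another operand are dropped and the merged outline is re-measured after clipping — boundary = 145.52 mm. So its perimeter = 145.52 mm. Layer 1 (z = 0.25): the r=2 cylinder gives a regular 32-gon of circumradius 2 (constant along its height) (perimeter = 2·32·2.000·sin(180°/32) = 12.55 mm); the cube at (8, 15) is absent (z outside [1, 14.5]); the r=9 cylinder at (13, -1) gives a regular 32-gon of circumradius 9 (constant along its height) (perimeter = 2·32·9.000·sin(180°/32) = 56.46 mm); the cylinder at (9, 13.5) is absent (z outside [3, 16]); Taking the union: the 2 present regions are separate (no shared area or edge), so areas and boundary lengths simply add and each stays a separate island — boundary = 69.00 mm. So its perimeter = 69.00 mm. Layer 13 is larger (145.52 vs 69.00 mm).

layer 13 (z = 3.25 mm)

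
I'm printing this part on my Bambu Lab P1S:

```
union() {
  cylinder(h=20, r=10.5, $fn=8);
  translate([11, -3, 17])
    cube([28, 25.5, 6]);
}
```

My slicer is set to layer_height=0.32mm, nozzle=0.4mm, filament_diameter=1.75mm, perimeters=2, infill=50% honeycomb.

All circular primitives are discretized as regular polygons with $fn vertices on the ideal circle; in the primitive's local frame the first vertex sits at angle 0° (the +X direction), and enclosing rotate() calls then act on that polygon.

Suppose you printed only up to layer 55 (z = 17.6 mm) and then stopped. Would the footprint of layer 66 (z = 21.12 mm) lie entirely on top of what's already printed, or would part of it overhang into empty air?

Compare the two slices. At z = 17.6: the cylinder: section is a regular 8-gon, circumradius r=10.5 (area = (8/2)·10.500²·sin(360°/8) = 311.83 mm²); the 28×25.5 cube at (11, -3) contributes its full rectangle (area 714.00 mm²); Merging all regions: the 2 present regions are separate (no shared area or edge), so areas and boundary lengths simply add and each stays a separate island — area = 1025.83 mm². At z = 21.12: the cylinder does not reach this height (z outside [0, 20]); the cube at (11, -3) (footprint 28×25.5) is included at this height (area 714.00 mm²); Merging all regions: only the 28×25.5 cube at (11, -3) is present, so the union is just that shape — area = 714.00 mm². Checking containment: the cross-section at z = 21.12 is a subset of the cross-section at z = 17.6.

entirely on top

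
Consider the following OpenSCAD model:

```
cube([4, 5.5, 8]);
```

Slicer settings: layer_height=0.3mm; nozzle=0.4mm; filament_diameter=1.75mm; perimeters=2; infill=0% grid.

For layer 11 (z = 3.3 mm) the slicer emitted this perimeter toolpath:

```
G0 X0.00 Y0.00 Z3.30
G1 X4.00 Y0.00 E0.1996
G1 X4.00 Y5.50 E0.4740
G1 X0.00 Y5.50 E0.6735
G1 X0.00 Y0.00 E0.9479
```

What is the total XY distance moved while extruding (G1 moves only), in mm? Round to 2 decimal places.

19.00 mm

Sum the Euclidean lengths of each G1 segment: total = 19.00 mm.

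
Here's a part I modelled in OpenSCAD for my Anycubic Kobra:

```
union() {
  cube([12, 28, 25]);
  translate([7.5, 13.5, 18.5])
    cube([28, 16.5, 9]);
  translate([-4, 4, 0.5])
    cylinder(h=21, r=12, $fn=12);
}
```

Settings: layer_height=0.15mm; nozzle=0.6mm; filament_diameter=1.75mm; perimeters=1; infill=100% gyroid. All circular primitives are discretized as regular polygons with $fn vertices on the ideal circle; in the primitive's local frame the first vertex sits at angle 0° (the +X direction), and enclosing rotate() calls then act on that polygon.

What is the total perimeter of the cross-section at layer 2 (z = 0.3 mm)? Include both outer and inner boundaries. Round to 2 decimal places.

At z = 0.3 mm: the cube (footprint 12×28) is included at this height (perimeter 80.00 mm); the cube at (7.5, 13.5) is not intersected at this z (z outside [18.5, 27.5]); the cylinder at (-4, 4) does not reach this height (z outside [0.5, 21.5]); Taking the union: only the 12×28 cube is present, so the union is just that shape — boundary = 80.00 mm. Overall, the cross-section is a single solid region. Total boundary length (outer) = 80.00 mm.

80.00 mm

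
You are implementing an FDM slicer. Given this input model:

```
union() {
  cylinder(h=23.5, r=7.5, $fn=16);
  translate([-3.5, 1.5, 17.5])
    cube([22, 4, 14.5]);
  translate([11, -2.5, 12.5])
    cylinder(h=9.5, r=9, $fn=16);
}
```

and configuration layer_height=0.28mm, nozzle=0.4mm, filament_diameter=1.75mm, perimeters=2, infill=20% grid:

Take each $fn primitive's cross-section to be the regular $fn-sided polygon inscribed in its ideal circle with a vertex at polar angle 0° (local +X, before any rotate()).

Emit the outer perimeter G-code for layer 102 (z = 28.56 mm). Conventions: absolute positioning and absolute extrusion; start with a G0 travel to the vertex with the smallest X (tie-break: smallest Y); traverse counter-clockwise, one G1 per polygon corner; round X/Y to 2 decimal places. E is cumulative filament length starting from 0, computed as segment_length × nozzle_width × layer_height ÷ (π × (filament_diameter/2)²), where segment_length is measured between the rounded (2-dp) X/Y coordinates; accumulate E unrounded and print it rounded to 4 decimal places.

At z = 28.56 mm: the cylinder is absent (z outside [0, 23.5]); the cube at (-3.5, 1.5) is present — its section is the full 22×4 rectangle; the cylinder at (11, -2.5) does not reach this height (z outside [12.5, 22]); Taking the union: only the 22×4 cube at (-3.5, 1.5) is present, so the union is just that shape — 1 connected region. The outline is a single polygon with 4 vertices. Extrusion per mm of travel: 0.4 × 0.28 / (π × 0.875²) = 0.046564. Accumulating E over each segment gives final E = 2.4213.

G0 X-3.50 Y1.50 Z28.56
G1 X18.50 Y1.50 E1.0244
G1 X18.50 Y5.50 E1.2107
G1 X-3.50 Y5.50 E2.2351
G1 X-3.50 Y1.50 E2.4213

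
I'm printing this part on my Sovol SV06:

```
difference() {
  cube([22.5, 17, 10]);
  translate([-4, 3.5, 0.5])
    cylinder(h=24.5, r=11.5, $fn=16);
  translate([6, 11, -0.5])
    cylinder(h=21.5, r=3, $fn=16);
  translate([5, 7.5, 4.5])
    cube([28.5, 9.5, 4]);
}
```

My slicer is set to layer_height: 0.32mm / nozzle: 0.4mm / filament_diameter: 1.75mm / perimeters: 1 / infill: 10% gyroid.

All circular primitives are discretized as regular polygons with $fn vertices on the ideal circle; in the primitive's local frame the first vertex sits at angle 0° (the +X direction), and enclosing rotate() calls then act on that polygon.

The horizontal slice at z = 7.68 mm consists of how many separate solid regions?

At z = 7.68 mm: the cube (footprint 22.5×17) is included at this height; the r=11.5 cylinder at (-4, 3.5) gives a regular 16-gon of circumradius 11.5 (constant along its height); the cylinder at (6, 11): section is a regular 16-gon, circumradius r=3; the 28.5×9.5 cube at (5, 7.5) contributes its full rectangle; Taking the first minus the rest: starting from the 22.5×17 cube, the r=11.5 cylinder at (-4, 3.5) partially overlaps it — only the 81.84 mm² overlap (of its 404.88 mm²) is removed, clipping the outline; the r=3 cylinder at (6, 11) partially overlaps it — only the 20.92 mm² overlap (of its 27.55 mm²) is removed, clipping the outline; the 28.5×9.5 cube at (5, 7.5) partially overlaps it — only the 145.72 mm² overlap (of its 270.75 mm²) is removed, clipping the outline — 2 connected regions. The result has 2 disconnected regions.

2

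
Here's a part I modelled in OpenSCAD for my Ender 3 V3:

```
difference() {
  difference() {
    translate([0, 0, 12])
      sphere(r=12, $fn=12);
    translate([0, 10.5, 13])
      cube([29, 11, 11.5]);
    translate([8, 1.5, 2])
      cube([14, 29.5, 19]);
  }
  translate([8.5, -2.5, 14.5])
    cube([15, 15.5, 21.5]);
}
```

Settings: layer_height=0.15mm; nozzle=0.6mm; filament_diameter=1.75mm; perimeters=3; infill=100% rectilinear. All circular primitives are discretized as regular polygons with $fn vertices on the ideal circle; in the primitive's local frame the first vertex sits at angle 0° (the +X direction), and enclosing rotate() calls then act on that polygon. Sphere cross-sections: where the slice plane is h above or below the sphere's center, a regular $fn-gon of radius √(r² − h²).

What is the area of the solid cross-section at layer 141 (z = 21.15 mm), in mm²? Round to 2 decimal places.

180.83 mm²

At z = 21.15 mm: the r=12 sphere slices to a regular 12-gon of circumradius 7.764 (√(r²−h²) with h=9.15 from center) (area = (12/2)·7.764²·sin(360°/12) = 180.83 mm²); the cube at (0, 10.5) (footprint 29×11) is included at this height (area 319.00 mm²); the cube at (8, 1.5) is absent (z outside [2, 21]); Subtracting the remaining from the first: starting from the r=12 sphere (180.83 mm²), the 29×11 cube at (0, 10.5) misses the remaining region (no effect) — area = 180.83 mm²; the cube at (8.5, -2.5) is present — its section is the full 15×15.5 rectangle (area 232.50 mm²); After the difference (first − rest): starting from that combined region (180.83 mm²), the 15×15.5 cube at (8.5, -2.5) misses the remaining region (no effect) — area = 180.83 mm². Overall, the cross-section is a single solid region. Net area = 180.83 mm².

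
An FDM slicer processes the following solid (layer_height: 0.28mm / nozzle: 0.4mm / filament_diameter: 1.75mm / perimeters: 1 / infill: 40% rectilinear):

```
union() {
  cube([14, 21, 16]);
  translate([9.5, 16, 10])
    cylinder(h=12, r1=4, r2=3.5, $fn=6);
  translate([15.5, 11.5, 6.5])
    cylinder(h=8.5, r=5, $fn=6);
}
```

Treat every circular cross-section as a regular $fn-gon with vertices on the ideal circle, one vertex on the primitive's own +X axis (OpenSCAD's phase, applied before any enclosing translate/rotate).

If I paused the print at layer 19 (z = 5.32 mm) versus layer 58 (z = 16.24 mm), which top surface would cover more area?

Layer 19 (z = 5.32): the cube is present — its section is the full 14×21 rectangle (area 294.00 mm²); the cone at (9.5, 16) is not intersected at this z (z outside [10, 22]); the cylinder at (15.5, 11.5) does not reach this height (z outside [6.5, 15]); Merging all regions: only the 14×21 cube is present, so the union is just that shape — area = 294.00 mm². So its area = 294.00 mm². Layer 58 (z = 16.24): the cube is not intersected at this z (z outside [0, 16]); the cone at (9.5, 16): at t=0.520 of its height the radius interpolates to r₁+(r₂−r₁)t = 3.740, giving a regular 6-gon of that circumradius (area = (6/2)·3.740²·sin(360°/6) = 36.34 mm²); the cylinder at (15.5, 11.5) is absent (z outside [6.5, 15]); Combining (union): only the cone at (9.5, 16) is present, so the union is just that shape — area = 36.34 mm². So its area = 36.34 mm². Layer 19 is larger (294.00 vs 36.34 mm²).

layer 19 (z = 5.32 mm)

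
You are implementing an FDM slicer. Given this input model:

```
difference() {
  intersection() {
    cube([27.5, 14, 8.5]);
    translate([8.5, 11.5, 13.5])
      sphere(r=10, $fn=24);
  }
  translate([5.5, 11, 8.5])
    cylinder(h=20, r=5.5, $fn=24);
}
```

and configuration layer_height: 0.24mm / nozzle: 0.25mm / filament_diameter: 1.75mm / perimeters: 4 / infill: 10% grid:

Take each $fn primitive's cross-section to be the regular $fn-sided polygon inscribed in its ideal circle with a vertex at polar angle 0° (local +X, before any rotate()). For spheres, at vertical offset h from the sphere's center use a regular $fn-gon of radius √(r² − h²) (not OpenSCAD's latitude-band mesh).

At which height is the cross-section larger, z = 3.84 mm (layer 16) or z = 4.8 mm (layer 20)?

Layer 16 (z = 3.84): the cube is present — its section is the full 27.5×14 rectangle (area 385.00 mm²); the sphere at (8.5, 11.5): section is a regular 24-gon, circumradius = √(r²−h²) = √(10²−9.66²) = 2.585 (area = (24/2)·2.585²·sin(360°/24) = 20.76 mm²); Taking the intersection: the r=10 sphere at (8.5, 11.5) partially overlaps the 27.5×14 cube; clipping to the common part keeps 20.71 mm² — area = 20.71 mm²; the cylinder at (5.5, 11) does not reach this height (z outside [8.5, 28.5]); Taking the first minus the rest: none of the subtracted shapes is present at this height, so the result so far is unchanged — area = 20.71 mm². So its area = 20.71 mm². Layer 20 (z = 4.8): the cube is present — its section is the full 27.5×14 rectangle (area 385.00 mm²); the sphere at (8.5, 11.5): section is a regular 24-gon, circumradius = √(r²−h²) = √(10²−8.7²) = 4.931 (area = (24/2)·4.931²·sin(360°/24) = 75.50 mm²); Taking the intersection: the r=10 sphere at (8.5, 11.5) partially overlaps the 27.5×14 cube; clipping to the common part keeps 61.16 mm² — area = 61.16 mm²; the cylinder at (5.5, 11) is not intersected at this z (z outside [8.5, 28.5]); Taking the first minus the rest: none of the subtracted shapes is present at this height, so that combined region is unchanged — area = 61.16 mm². So its area = 61.16 mm². Layer 20 is larger (61.16 vs 20.71 mm²).

layer 20 (z = 4.8 mm)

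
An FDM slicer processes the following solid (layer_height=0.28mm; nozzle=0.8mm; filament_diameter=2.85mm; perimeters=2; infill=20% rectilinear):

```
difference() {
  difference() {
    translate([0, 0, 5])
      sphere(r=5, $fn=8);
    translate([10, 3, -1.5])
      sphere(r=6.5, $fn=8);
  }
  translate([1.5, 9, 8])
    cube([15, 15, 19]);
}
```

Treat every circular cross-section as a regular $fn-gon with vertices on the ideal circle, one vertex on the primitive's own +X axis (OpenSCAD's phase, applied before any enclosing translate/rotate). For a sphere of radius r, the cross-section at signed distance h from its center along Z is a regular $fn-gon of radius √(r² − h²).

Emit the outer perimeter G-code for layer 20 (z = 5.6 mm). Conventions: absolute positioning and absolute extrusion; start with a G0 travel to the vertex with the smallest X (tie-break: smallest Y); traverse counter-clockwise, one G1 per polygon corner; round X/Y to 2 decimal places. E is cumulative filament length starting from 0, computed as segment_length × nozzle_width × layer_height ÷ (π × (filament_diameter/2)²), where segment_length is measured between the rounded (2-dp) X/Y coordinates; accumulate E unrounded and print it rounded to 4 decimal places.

G0 X-4.96 Y0.00 Z5.60
G1 X-3.51 Y-3.51 E0.1333
G1 X0.00 Y-4.96 E0.2667
G1 X3.51 Y-3.51 E0.4000
G1 X4.96 Y0.00 E0.5334
G1 X3.51 Y3.51 E0.6667
G1 X0.00 Y4.96 E0.8001
G1 X-3.51 Y3.51 E0.9334
G1 X-4.96 Y0.00 E1.0668

At z = 5.6 mm: the r=5 sphere slices to a regular 8-gon of circumradius 4.964 (√(r²−h²) with h=0.6 from center); the sphere at (10, 3) does not reach this height (|z−center|=7.100 > r=6.5); After the difference (first − rest): none of the subtracted shapes is present at this height, so the r=5 sphere is unchanged — 1 connected region; the cube at (1.5, 9) does not reach this height (z outside [8, 27]); Taking the first minus the rest: none of the subtracted shapes is present at this height, so the result so far is unchanged — 1 connected region. The outline is a single polygon with 8 vertices. Extrusion per mm of travel: 0.8 × 0.28 / (π × 1.425²) = 0.035113. Accumulating E over each segment gives final E = 1.0668.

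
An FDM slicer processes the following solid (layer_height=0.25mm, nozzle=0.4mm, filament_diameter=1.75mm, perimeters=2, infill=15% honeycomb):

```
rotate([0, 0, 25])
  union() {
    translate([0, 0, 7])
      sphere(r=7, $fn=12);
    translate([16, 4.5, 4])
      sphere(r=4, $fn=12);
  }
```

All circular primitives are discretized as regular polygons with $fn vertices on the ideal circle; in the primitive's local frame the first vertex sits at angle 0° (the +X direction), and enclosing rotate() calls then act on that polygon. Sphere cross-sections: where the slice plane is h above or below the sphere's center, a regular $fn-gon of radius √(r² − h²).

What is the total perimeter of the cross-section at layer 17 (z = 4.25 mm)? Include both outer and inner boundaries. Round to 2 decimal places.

At z = 4.25 mm: the r=7 sphere contributes a regular 12-gon of circumradius √(7²−2.75²) = 6.437 (perimeter = 2·12·6.437·sin(180°/12) = 39.99 mm); the r=4 sphere at (16, 4.5) slices to a regular 12-gon of circumradius 3.992 (√(r²−h²) with h=0.25 from center) (perimeter = 2·12·3.992·sin(180°/12) = 24.80 mm); Merging all regions: the 2 present regions are separate (no shared area or edge), so areas and boundary lengths simply add and each stays a separate island — boundary = 64.78 mm; (whole slice rotated 25° about Z — lengths, areas and connectivity unchanged). Overall, the cross-section has 2 separate islands. Total boundary length (outer) = 64.78 mm.

64.78 mm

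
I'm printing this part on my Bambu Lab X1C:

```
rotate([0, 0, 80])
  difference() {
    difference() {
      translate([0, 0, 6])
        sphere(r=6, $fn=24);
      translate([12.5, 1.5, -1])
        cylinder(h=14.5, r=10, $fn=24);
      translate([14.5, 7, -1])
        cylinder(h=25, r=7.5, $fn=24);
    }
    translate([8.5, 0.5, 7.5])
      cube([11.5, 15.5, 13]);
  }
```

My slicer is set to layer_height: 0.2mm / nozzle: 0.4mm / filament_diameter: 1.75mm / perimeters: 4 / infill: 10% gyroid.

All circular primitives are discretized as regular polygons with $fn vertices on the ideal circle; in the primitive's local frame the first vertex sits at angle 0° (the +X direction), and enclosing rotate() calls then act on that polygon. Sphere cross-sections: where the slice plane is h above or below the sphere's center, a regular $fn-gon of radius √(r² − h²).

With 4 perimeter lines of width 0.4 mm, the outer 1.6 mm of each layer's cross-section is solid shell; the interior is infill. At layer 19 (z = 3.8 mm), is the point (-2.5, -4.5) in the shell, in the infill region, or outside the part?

At z = 3.8 mm: the r=6 sphere contributes a regular 24-gon of circumradius √(6²−2.2²) = 5.582; the r=10 cylinder at (12.5, 1.5) contributes a regular 24-gon of circumradius 10; the cylinder at (14.5, 7): section is a regular 24-gon, circumradius r=7.5; Taking the first minus the rest: starting from the r=6 sphere, the r=10 cylinder at (12.5, 1.5) partially overlaps it — only the 16.91 mm² overlap (of its 310.58 mm²) is removed, clipping the outline; the r=7.5 cylinder at (14.5, 7) misses the remaining region (no effect) — 1 connected region; the cube at (8.5, 0.5) is absent (z outside [7.5, 20.5]); Taking the first minus the rest: none of the subtracted shapes is present at this height, so the result so far is unchanged — 1 connected region; (rotated 80° about Z; rotation is an isometry so areas/perimeters/island counts are preserved). Overall, the cross-section is a single solid region. Undo the 80° rotation: the query point maps to (-4.866, 1.681) in the un-rotated model frame. The nearest boundary edge runs (-5.39, 1.44)→(-4.83, 2.79); distance from the point to it = 0.40 mm. The point is inside the cross-section, 0.40 mm from the nearest boundary — within the 1.6 mm shell band (4 × 0.4).

shell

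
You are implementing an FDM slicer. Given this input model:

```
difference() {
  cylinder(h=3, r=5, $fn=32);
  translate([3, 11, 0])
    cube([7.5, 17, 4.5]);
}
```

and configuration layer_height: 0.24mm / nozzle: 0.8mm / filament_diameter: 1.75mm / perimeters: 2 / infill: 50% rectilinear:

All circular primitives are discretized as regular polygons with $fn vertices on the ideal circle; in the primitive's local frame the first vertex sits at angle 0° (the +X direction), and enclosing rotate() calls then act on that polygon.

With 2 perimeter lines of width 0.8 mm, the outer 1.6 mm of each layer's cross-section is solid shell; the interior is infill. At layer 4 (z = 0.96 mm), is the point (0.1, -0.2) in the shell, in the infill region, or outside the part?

At z = 0.96 mm: the r=5 cylinder gives a regular 32-gon of circumradius 5 (constant along its height); the 7.5×17 cube at (3, 11) contributes its full rectangle; After the difference (first − rest): starting from the r=5 cylinder, the 7.5×17 cube at (3, 11) misses the remaining region (no effect) — 1 connected region. Overall, the cross-section is a single solid region. The nearest boundary edge runs (2.78, -4.16)→(1.91, -4.62); distance from the point to it = 4.75 mm. The point is inside the cross-section and 4.75 mm from the nearest boundary — more than the 1.6 mm shell width (2 × 0.8), so it's in the infill interior.

infill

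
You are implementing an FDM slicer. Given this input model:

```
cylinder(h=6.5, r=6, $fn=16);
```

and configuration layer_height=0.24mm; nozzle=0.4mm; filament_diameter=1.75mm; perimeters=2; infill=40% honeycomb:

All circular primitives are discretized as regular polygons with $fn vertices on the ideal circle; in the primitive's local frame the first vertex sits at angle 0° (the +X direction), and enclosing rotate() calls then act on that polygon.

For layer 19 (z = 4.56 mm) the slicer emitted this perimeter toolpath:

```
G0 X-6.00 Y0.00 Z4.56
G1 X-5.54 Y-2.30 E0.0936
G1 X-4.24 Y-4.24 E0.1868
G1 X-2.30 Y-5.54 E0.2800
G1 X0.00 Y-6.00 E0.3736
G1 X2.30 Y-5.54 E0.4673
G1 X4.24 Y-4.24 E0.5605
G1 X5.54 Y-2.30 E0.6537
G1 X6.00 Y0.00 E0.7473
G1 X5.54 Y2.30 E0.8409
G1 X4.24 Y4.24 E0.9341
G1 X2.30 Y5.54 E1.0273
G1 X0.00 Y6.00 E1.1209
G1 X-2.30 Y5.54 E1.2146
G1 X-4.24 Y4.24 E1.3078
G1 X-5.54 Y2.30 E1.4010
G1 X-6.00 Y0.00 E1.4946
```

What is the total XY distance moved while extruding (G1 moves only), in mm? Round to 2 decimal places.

Sum the Euclidean lengths of each G1 segment: total = 37.45 mm.

37.45 mm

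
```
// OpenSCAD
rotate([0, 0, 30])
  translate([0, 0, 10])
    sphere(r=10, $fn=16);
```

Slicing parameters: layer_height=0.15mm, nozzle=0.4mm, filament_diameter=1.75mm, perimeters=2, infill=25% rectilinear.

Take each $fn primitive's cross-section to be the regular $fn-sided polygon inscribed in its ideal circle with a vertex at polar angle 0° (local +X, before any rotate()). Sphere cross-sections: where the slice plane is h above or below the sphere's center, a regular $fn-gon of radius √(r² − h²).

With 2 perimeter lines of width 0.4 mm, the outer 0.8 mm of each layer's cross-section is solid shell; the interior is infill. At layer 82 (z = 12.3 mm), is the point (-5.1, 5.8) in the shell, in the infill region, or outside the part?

At z = 12.3 mm: the sphere: section is a regular 16-gon, circumradius = √(r²−h²) = √(10²−2.3²) = 9.732; (whole slice rotated 30° about Z — lengths, areas and connectivity unchanged). Overall, the cross-section is a single solid region. Undo the 30° rotation: the query point maps to (-1.517, 7.573) in the un-rotated model frame. The nearest boundary edge runs (0.00, 9.73)→(-3.72, 8.99); distance from the point to it = 1.82 mm. The point is inside the cross-section and 1.82 mm from the nearest boundary — more than the 0.8 mm shell width (2 × 0.4), so it's in the infill interior.

infill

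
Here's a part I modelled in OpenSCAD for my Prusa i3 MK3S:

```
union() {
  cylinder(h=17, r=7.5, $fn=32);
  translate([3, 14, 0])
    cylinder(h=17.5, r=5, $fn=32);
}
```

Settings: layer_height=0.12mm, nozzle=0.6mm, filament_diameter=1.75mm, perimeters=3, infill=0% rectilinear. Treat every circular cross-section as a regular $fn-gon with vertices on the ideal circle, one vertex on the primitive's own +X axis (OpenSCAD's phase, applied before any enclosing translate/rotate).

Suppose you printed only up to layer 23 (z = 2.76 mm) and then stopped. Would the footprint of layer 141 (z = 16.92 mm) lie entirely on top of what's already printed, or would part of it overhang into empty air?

Compare the two slices. At z = 2.76: the r=7.5 cylinder contributes a regular 32-gon of circumradius 7.5 (area = (32/2)·7.500²·sin(360°/32) = 175.58 mm²); the r=5 cylinder at (3, 14) contributes a regular 32-gon of circumradius 5 (area = (32/2)·5.000²·sin(360°/32) = 78.04 mm²); Taking the union: the 2 present regions are separate (no shared area or edge), so areas and boundary lengths simply add and each stays a separate island — area = 253.62 mm². At z = 16.92: the r=7.5 cylinder contributes a regular 32-gon of circumradius 7.5 (area = (32/2)·7.500²·sin(360°/32) = 175.58 mm²); the cylinder at (3, 14): section is a regular 32-gon, circumradius r=5 (area = (32/2)·5.000²·sin(360°/32) = 78.04 mm²); Merging all regions: the 2 present regions are separate (no shared area or edge), so areas and boundary lengths simply add and each stays a separate island — area = 253.62 mm². Checking containment: the cross-section at z = 16.92 is a subset of the cross-section at z = 2.76.

entirely on top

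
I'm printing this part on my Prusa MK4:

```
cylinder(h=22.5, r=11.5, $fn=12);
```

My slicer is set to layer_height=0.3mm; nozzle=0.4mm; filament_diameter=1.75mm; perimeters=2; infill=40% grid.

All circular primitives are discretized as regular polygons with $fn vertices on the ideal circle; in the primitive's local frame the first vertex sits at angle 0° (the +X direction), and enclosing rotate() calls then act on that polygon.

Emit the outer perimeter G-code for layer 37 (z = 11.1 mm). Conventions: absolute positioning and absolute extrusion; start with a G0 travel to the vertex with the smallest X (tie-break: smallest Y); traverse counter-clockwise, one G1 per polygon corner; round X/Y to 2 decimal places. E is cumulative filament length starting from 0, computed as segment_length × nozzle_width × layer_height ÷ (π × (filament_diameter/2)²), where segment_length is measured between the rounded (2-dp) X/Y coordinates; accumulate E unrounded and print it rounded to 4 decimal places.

At z = 11.1 mm: the cylinder: section is a regular 12-gon, circumradius r=11.5. The outline is a single polygon with 12 vertices. Extrusion per mm of travel: 0.4 × 0.3 / (π × 0.875²) = 0.049890. Accumulating E over each segment gives final E = 3.5640.

G0 X-11.50 Y0.00 Z11.10
G1 X-9.96 Y-5.75 E0.2970
G1 X-5.75 Y-9.96 E0.5940
G1 X0.00 Y-11.50 E0.8910
G1 X5.75 Y-9.96 E1.1880
G1 X9.96 Y-5.75 E1.4850
G1 X11.50 Y0.00 E1.7820
G1 X9.96 Y5.75 E2.0790
G1 X5.75 Y9.96 E2.3760
G1 X0.00 Y11.50 E2.6730
G1 X-5.75 Y9.96 E2.9700
G1 X-9.96 Y5.75 E3.2670
G1 X-11.50 Y0.00 E3.5640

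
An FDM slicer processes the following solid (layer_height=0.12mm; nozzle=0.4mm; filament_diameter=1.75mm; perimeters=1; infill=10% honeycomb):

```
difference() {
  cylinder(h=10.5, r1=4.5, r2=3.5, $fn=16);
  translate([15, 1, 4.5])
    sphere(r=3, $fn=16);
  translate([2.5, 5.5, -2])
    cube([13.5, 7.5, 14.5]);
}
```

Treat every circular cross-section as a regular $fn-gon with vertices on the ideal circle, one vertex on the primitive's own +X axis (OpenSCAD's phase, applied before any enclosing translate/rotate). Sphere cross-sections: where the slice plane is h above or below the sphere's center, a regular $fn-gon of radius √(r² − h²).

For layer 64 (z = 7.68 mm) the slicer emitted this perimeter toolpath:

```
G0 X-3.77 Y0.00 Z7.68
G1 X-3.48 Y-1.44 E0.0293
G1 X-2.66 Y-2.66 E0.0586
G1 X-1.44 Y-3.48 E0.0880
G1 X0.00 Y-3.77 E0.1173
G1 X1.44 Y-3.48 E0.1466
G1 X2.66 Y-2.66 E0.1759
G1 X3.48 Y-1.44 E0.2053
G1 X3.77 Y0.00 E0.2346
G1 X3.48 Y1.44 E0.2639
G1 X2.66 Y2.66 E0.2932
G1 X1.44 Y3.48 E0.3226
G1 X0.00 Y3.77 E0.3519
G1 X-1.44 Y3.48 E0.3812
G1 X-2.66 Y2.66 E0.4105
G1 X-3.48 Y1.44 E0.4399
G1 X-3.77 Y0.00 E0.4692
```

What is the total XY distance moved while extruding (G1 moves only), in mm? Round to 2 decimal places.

23.51 mm

Sum the Euclidean lengths of each G1 segment: total = 23.51 mm.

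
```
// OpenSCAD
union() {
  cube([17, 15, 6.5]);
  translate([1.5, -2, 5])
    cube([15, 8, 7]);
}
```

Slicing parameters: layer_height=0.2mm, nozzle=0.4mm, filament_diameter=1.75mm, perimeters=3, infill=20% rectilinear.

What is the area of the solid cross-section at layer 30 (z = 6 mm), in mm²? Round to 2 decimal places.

285.00 mm²

At z = 6 mm: the cube is present — its section is the full 17×15 rectangle (area 255.00 mm²); the cube at (1.5, -2) (footprint 15×8) is included at this height (area 120.00 mm²); Combining (union): the regions partially overlap — summed areas 375.00 mm² minus the doubly-counted overlap 90.00 mm² gives 285.00 mm² — area = 285.00 mm². Overall, the cross-section is a single solid region. Net area = 285.00 mm².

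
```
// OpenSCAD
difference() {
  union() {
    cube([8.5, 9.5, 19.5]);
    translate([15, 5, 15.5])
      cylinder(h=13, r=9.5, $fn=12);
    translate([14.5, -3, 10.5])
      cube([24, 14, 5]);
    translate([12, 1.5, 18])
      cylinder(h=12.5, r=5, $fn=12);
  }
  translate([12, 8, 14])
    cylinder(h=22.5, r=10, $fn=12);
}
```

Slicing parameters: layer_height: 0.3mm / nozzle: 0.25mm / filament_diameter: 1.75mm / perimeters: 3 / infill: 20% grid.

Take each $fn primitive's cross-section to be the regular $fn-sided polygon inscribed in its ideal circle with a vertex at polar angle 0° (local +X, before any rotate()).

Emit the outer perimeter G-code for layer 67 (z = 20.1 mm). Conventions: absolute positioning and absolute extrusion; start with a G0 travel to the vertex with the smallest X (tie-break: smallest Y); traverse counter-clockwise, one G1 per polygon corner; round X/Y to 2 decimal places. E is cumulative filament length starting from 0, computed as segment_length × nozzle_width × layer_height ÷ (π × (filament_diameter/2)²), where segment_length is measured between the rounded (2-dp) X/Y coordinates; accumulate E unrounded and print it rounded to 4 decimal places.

G0 X7.62 Y-0.83 Z20.10
G1 X7.67 Y-1.00 E0.0055
G1 X9.50 Y-2.83 E0.0862
G1 X9.98 Y-2.96 E0.1017
G1 X10.25 Y-3.23 E0.1136
G1 X15.00 Y-4.50 E0.2669
G1 X19.75 Y-3.23 E0.4203
G1 X23.23 Y0.25 E0.5737
G1 X24.50 Y5.00 E0.7270
G1 X23.23 Y9.75 E0.8804
G1 X20.91 Y12.07 E0.9827
G1 X22.00 Y8.00 E1.1140
G1 X20.66 Y3.00 E1.2754
G1 X17.00 Y-0.66 E1.4368
G1 X12.00 Y-2.00 E1.5982
G1 X7.62 Y-0.83 E1.7396

At z = 20.1 mm: the cube is not intersected at this z (z outside [0, 19.5]); the r=9.5 cylinder at (15, 5) gives a regular 12-gon of circumradius 9.5 (constant along its height); the cube at (14.5, -3) is not intersected at this z (z outside [10.5, 15.5]); the r=5 cylinder at (12, 1.5) contributes a regular 12-gon of circumradius 5; Combining (union): the regions partially overlap (shared area 74.25 mm²), so overlapping operands fuse into one piece — 1 connected region; the cylinder at (12, 8): section is a regular 12-gon, circumradius r=10; Taking the first minus the rest: starting from the result so far, the r=10 cylinder at (12, 8) partially overlaps it — only the 204.65 mm² overlap (of its 300.00 mm²) is removed, clipping the outline — 1 connected region. The outline is a single polygon with 15 vertices. Extrusion per mm of travel: 0.25 × 0.3 / (π × 0.875²) = 0.031181. Accumulating E over each segment gives final E = 1.7396.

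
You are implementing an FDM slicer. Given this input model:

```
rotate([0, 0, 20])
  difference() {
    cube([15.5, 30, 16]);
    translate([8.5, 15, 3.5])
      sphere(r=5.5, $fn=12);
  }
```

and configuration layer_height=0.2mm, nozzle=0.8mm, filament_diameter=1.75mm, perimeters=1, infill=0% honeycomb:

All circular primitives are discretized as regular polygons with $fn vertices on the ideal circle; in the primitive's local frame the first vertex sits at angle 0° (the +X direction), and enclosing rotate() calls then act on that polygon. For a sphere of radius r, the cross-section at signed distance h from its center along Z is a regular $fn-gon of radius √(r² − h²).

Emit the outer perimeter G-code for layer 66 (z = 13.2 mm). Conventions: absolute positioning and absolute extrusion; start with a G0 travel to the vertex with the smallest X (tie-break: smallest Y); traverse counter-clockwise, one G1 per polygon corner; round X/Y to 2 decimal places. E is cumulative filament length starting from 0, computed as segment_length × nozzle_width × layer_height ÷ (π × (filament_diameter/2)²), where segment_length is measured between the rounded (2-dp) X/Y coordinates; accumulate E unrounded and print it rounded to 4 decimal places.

At z = 13.2 mm: the cube is present — its section is the full 15.5×30 rectangle; the sphere at (8.5, 15) is not intersected at this z (|z−center|=9.700 > r=5.5); Taking the first minus the rest: none of the subtracted shapes is present at this height, so the 15.5×30 cube is unchanged — 1 connected region; (rotated 20° about Z; rotation is an isometry so areas/perimeters/island counts are preserved). The outline is a single polygon with 4 vertices. Extrusion per mm of travel: 0.8 × 0.2 / (π × 0.875²) = 0.066520. Accumulating E over each segment gives final E = 6.0534.

G0 X-10.26 Y28.19 Z13.20
G1 X0.00 Y0.00 E1.9955
G1 X14.57 Y5.30 E3.0269
G1 X4.30 Y33.49 E5.0227
G1 X-10.26 Y28.19 E6.0534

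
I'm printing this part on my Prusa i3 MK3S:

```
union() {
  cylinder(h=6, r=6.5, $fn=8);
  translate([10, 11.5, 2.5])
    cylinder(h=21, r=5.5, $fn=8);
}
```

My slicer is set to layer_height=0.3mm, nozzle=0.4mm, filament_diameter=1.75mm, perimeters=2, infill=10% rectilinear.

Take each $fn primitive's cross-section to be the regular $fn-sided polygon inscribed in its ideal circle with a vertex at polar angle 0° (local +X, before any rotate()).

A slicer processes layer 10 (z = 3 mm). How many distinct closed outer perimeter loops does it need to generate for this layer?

At z = 3 mm: the cylinder: section is a regular 8-gon, circumradius r=6.5; the cylinder at (10, 11.5): section is a regular 8-gon, circumradius r=5.5; Combining (union): the 2 present regions are separate (no shared area or edge), so areas and boundary lengths simply add and each stays a separate island — 2 connected regions. The result has 2 disconnected regions.

2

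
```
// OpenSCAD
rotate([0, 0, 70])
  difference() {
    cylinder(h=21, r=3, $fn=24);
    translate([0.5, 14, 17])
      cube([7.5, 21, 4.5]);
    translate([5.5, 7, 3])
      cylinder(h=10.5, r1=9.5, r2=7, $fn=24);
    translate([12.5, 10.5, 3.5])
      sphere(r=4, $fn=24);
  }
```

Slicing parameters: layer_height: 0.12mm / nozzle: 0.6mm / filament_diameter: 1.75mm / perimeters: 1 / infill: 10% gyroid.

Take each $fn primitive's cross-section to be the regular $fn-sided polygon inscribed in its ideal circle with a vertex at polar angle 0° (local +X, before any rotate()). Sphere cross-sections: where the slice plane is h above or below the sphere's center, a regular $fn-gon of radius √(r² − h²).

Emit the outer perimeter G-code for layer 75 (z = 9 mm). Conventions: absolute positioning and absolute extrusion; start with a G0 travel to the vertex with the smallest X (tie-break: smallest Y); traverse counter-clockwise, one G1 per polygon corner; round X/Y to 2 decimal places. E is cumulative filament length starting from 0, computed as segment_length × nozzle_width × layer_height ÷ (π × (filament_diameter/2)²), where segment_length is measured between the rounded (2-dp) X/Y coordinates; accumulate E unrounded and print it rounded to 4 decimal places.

At z = 9 mm: the cylinder: section is a regular 24-gon, circumradius r=3; the cube at (0.5, 14) is not intersected at this z (z outside [17, 21.5]); the cone at (5.5, 7) contributes a regular 24-gon of circumradius 8.071 (interpolated between r1=9.5 and r2=7 at t=0.571); the sphere at (12.5, 10.5) is not intersected at this z (|z−center|=5.500 > r=4); Taking the first minus the rest: starting from the r=3 cylinder, the cone at (5.5, 7) partially overlaps it — only the 7.91 mm² overlap (of its 202.34 mm²) is removed, clipping the outline — 1 connected region; (rotated 70° about Z; rotation is an isometry so areas/perimeters/island counts are preserved). The outline is a single polygon with 20 vertices. Extrusion per mm of travel: 0.6 × 0.12 / (π × 0.875²) = 0.029934. Accumulating E over each segment gives final E = 0.5272.

G0 X-2.96 Y-0.28 Z9.00
G1 X-2.95 Y-0.52 E0.0072
G1 X-2.72 Y-1.27 E0.0307
G1 X-2.30 Y-1.93 E0.0541
G1 X-1.72 Y-2.46 E0.0776
G1 X-1.03 Y-2.82 E0.1009
G1 X-0.26 Y-2.99 E0.1245
G1 X0.52 Y-2.95 E0.1479
G1 X1.27 Y-2.72 E0.1714
G1 X1.93 Y-2.30 E0.1948
G1 X2.46 Y-1.72 E0.2183
G1 X2.82 Y-1.03 E0.2416
G1 X2.99 Y-0.26 E0.2652
G1 X2.95 Y0.52 E0.2886
G1 X2.72 Y1.27 E0.3121
G1 X2.30 Y1.93 E0.3355
G1 X1.72 Y2.46 E0.3590
G1 X1.56 Y2.54 E0.3644
G1 X0.49 Y1.38 E0.4116
G1 X-1.29 Y0.25 E0.4747
G1 X-2.96 Y-0.28 E0.5272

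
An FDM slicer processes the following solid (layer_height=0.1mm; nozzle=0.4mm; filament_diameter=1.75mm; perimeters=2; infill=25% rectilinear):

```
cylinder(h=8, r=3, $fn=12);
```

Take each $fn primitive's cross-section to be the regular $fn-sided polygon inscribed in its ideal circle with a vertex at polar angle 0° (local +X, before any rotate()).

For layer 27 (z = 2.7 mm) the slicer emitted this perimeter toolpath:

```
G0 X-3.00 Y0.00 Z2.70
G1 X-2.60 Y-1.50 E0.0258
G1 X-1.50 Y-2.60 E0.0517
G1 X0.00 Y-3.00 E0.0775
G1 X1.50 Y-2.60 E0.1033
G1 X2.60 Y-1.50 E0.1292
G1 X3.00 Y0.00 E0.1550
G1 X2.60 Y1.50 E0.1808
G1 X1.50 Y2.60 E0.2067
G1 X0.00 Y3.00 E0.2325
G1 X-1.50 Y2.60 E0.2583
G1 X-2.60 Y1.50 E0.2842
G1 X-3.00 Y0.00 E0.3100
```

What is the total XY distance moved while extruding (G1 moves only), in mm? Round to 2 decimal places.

18.64 mm

Sum the Euclidean lengths of each G1 segment: total = 18.64 mm.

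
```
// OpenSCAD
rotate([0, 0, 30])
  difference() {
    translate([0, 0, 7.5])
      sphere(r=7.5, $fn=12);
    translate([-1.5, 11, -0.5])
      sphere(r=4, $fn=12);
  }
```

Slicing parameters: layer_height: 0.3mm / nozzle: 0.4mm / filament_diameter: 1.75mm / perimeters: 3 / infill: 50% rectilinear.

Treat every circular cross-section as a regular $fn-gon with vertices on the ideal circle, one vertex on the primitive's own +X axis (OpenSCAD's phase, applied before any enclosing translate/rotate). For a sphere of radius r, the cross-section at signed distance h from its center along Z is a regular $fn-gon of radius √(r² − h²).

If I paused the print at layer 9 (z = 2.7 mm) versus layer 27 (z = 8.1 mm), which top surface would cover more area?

layer 27 (z = 8.1 mm)

Layer 9 (z = 2.7): the r=7.5 sphere contributes a regular 12-gon of circumradius √(7.5²−4.8²) = 5.763 (area = (12/2)·5.763²·sin(360°/12) = 99.63 mm²); the r=4 sphere at (-1.5, 11) contributes a regular 12-gon of circumradius √(4²−3.2²) = 2.400 (area = (12/2)·2.400²·sin(360°/12) = 17.28 mm²); After the difference (first − rest): starting from the r=7.5 sphere (99.63 mm²), the r=4 sphere at (-1.5, 11) misses the remaining region (no effect) — area = 99.63 mm²; (rotated 30° about Z; rotation is an isometry so areas/perimeters/island counts are preserved). So its area = 99.63 mm². Layer 27 (z = 8.1): the r=7.5 sphere contributes a regular 12-gon of circumradius √(7.5²−0.6²) = 7.476 (area = (12/2)·7.476²·sin(360°/12) = 167.67 mm²); the sphere at (-1.5, 11) does not reach this height (|z−center|=8.600 > r=4); Taking the first minus the rest: none of the subtracted shapes is present at this height, so the r=7.5 sphere is unchanged — area = 167.67 mm²; (rotated 30° about Z; rotation is an isometry so areas/perimeters/island counts are preserved). So its area = 167.67 mm². Layer 27 is larger (167.67 vs 99.63 mm²).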